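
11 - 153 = -142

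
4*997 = 3988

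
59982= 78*769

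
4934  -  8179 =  -3245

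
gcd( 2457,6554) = 1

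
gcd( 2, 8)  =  2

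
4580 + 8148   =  12728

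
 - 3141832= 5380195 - 8522027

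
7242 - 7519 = -277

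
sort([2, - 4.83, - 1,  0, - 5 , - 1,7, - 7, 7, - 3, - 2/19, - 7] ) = [ - 7, -7, - 5 , - 4.83,-3,  -  1, - 1, - 2/19 , 0, 2,7,7]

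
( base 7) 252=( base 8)207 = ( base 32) 47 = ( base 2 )10000111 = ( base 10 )135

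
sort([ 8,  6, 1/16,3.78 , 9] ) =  [1/16, 3.78,6, 8, 9 ] 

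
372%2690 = 372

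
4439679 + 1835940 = 6275619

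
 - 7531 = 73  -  7604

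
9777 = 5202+4575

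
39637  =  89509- 49872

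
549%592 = 549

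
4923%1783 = 1357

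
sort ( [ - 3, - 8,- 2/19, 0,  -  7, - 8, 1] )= [  -  8, - 8,  -  7 ,  -  3,  -  2/19, 0, 1] 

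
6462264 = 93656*69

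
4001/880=4+481/880 = 4.55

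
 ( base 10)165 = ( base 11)140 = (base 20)85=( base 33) 50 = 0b10100101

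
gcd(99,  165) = 33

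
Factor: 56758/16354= 59/17 = 17^(-1)*59^1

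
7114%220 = 74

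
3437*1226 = 4213762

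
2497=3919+  -  1422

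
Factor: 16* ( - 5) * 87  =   - 2^4*3^1*5^1 * 29^1 = - 6960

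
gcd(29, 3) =1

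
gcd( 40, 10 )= 10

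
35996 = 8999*4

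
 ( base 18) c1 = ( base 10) 217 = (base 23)9A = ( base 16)D9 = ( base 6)1001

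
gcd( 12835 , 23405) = 755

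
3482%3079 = 403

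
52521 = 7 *7503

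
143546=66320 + 77226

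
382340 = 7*54620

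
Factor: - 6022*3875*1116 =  - 26042139000 = -2^3*3^2*5^3*31^2*3011^1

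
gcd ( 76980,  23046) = 6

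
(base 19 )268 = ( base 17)2FB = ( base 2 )1101001100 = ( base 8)1514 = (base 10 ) 844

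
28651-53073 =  - 24422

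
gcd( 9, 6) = 3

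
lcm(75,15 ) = 75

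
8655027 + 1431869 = 10086896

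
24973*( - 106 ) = - 2647138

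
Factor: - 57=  - 3^1 * 19^1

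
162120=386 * 420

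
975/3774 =325/1258 = 0.26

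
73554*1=73554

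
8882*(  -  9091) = -80746262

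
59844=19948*3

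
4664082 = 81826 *57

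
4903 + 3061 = 7964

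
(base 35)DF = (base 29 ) g6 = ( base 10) 470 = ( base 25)ik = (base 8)726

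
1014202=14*72443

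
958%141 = 112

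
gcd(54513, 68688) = 81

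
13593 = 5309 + 8284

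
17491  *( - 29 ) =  - 507239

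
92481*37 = 3421797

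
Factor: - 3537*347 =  - 1227339 = -3^3 * 131^1*347^1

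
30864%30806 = 58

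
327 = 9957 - 9630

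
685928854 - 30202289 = 655726565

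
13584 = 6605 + 6979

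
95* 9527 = 905065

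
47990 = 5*9598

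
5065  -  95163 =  - 90098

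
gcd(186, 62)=62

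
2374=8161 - 5787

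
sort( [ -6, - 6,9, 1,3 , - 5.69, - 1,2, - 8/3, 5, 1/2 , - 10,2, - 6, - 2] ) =[ - 10, - 6,  -  6, - 6,-5.69, - 8/3, - 2, - 1, 1/2,1, 2, 2, 3, 5,  9]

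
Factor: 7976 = 2^3 * 997^1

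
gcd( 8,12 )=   4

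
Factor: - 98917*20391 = - 3^1*7^2*13^1*971^1*1087^1 = - 2017016547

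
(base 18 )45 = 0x4d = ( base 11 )70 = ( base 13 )5C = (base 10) 77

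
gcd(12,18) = 6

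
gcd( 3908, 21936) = 4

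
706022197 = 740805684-34783487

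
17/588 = 17/588 = 0.03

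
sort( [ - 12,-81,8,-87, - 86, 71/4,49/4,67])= [  -  87, - 86, - 81, - 12,8,  49/4,71/4,67 ]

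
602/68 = 8+29/34   =  8.85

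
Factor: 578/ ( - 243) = -2^1*3^(-5)*17^2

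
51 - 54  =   - 3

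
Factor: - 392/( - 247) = 2^3*7^2 * 13^(-1)*19^( - 1)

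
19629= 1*19629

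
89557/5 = 89557/5 = 17911.40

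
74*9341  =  691234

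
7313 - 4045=3268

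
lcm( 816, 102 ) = 816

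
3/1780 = 3/1780 = 0.00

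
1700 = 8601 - 6901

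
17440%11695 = 5745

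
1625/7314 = 1625/7314 = 0.22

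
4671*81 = 378351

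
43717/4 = 43717/4 = 10929.25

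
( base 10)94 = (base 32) 2U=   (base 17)59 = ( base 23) 42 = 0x5E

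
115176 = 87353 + 27823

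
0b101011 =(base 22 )1L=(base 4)223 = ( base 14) 31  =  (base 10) 43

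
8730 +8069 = 16799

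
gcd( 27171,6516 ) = 9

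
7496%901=288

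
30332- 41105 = -10773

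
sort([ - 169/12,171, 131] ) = [ - 169/12,131, 171]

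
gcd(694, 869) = 1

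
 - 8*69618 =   -  556944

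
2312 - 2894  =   - 582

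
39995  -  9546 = 30449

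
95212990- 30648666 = 64564324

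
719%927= 719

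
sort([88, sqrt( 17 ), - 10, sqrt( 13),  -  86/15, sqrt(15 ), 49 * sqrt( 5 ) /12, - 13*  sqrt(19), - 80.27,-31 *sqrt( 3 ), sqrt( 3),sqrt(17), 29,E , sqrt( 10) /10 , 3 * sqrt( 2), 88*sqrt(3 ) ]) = [ - 80.27,  -  13*sqrt( 19),  -  31*sqrt (3), - 10, - 86/15, sqrt( 10 )/10,sqrt(3) , E, sqrt(13),sqrt( 15), sqrt( 17 ), sqrt(17 ),3 * sqrt( 2 ) , 49*sqrt( 5 ) /12, 29, 88, 88*sqrt( 3 )]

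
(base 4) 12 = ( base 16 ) 6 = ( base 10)6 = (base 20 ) 6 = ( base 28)6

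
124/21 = 5  +  19/21 = 5.90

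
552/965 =552/965= 0.57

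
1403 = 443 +960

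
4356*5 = 21780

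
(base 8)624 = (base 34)bu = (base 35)BJ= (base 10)404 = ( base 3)112222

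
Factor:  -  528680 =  - 2^3 * 5^1*13217^1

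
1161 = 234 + 927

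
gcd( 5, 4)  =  1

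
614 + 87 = 701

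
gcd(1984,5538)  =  2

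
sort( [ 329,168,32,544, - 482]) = [  -  482,32,168,329,544] 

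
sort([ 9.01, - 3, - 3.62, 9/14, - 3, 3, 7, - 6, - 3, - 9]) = [ - 9 , - 6 , - 3.62, - 3, - 3, - 3, 9/14, 3,7, 9.01]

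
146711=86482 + 60229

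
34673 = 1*34673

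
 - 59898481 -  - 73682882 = 13784401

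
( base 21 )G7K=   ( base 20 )i13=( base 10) 7223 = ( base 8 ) 16067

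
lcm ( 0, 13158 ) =0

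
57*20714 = 1180698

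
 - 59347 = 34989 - 94336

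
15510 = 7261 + 8249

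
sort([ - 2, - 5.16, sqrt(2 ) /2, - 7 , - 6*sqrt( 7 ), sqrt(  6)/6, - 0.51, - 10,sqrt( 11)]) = [ - 6  *sqrt(7), - 10, - 7, - 5.16, - 2 , -0.51,sqrt( 6)/6, sqrt( 2) /2 , sqrt( 11)]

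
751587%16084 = 11723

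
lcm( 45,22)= 990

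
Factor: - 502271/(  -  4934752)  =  2^ ( - 5)*7^1*11^2*593^1* 154211^ ( - 1 )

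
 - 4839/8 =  -4839/8  =  -  604.88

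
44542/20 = 2227 + 1/10 = 2227.10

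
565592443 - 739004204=-173411761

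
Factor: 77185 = 5^1*43^1*359^1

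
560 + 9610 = 10170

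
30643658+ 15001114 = 45644772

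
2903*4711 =13676033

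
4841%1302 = 935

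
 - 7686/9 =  - 854 =- 854.00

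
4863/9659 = 4863/9659= 0.50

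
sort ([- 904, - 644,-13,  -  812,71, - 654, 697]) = [ - 904, - 812, - 654, - 644,-13, 71,  697] 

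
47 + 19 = 66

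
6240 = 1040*6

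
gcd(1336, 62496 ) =8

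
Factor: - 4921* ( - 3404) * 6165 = 2^2*3^2 * 5^1*7^1* 19^1*23^1 * 37^2*137^1 = 103270432860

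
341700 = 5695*60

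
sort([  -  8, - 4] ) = [ - 8 , - 4 ] 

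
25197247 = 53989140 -28791893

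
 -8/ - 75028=2/18757 = 0.00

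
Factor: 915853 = 197^1*4649^1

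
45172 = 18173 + 26999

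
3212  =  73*44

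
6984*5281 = 36882504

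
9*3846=34614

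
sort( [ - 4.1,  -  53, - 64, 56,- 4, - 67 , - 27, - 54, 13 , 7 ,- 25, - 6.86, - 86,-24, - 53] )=[-86, - 67, - 64 , - 54,  -  53,-53, - 27, -25, - 24, - 6.86,-4.1, - 4 , 7 , 13,56]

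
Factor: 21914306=2^1 * 739^1* 14827^1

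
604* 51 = 30804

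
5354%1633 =455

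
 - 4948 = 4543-9491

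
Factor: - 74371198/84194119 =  - 2^1*11^2*191^1*1609^1*4943^( - 1)*17033^ ( - 1) 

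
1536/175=1536/175=8.78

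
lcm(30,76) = 1140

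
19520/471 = 41 + 209/471  =  41.44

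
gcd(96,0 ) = 96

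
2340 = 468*5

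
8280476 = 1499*5524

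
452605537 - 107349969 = 345255568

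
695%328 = 39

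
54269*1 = 54269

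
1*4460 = 4460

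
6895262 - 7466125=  - 570863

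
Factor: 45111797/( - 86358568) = -2^(- 3)*127^1*1051^( - 1)*10271^( - 1) * 355211^1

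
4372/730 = 2186/365 = 5.99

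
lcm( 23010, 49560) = 644280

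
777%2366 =777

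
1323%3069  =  1323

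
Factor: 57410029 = 7547^1*7607^1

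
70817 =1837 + 68980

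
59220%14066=2956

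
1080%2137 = 1080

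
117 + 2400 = 2517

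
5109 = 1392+3717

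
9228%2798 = 834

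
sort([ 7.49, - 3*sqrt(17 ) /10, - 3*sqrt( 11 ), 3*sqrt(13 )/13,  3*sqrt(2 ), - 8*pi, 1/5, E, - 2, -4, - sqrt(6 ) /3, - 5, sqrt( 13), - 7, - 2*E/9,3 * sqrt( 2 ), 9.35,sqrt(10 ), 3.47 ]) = [  -  8*pi, - 3 * sqrt( 11), - 7,-5, - 4, - 2,- 3*sqrt( 17 ) /10, - sqrt( 6 ) /3, - 2*E/9 , 1/5,  3*sqrt(13 ) /13, E, sqrt( 10) , 3.47, sqrt(13 ), 3*sqrt(2 ),3*sqrt (2), 7.49, 9.35] 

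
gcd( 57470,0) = 57470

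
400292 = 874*458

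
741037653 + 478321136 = 1219358789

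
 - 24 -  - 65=41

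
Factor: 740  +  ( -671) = 69 = 3^1*23^1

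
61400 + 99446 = 160846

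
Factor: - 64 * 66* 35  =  -2^7*3^1*5^1 *7^1*11^1= -  147840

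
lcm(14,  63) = 126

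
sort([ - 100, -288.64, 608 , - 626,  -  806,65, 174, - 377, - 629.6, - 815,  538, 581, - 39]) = [ -815, - 806, - 629.6, - 626,  -  377, - 288.64, - 100,-39, 65,174, 538, 581,  608]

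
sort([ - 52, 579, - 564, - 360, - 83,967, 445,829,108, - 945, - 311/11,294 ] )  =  [ - 945, - 564,-360, - 83, -52 , - 311/11,108,294,445, 579, 829,967 ] 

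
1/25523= 1/25523 = 0.00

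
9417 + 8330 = 17747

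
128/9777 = 128/9777 = 0.01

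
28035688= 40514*692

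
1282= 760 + 522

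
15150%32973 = 15150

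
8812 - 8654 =158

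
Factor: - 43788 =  - 2^2*3^1*41^1*89^1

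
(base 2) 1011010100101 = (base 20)E9H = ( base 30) 6d7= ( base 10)5797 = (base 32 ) 5l5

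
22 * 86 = 1892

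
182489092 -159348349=23140743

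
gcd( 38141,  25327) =43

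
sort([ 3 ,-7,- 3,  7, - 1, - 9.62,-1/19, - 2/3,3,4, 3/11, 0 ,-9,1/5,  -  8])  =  [-9.62  , - 9, - 8,-7, - 3, - 1 ,-2/3,-1/19,  0,1/5, 3/11, 3,3,4, 7 ]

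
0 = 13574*0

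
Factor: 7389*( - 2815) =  - 20800035 = -3^2 * 5^1*563^1*821^1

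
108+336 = 444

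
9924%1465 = 1134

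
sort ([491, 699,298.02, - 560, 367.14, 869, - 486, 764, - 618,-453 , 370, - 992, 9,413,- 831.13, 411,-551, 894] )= [- 992, - 831.13, - 618, - 560,-551, - 486,-453, 9,298.02,367.14, 370, 411, 413,  491, 699, 764, 869, 894 ]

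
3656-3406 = 250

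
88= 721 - 633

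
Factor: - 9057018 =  - 2^1*3^1*503^1*3001^1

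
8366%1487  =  931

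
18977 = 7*2711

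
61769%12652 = 11161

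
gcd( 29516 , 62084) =4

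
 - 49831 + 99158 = 49327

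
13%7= 6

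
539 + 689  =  1228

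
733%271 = 191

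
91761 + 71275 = 163036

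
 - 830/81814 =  - 1 + 40492/40907= -0.01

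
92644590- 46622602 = 46021988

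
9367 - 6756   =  2611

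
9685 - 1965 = 7720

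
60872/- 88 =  - 7609/11 =-691.73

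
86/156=43/78 = 0.55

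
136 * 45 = 6120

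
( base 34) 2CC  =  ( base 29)376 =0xaac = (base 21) 642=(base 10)2732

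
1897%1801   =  96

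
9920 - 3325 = 6595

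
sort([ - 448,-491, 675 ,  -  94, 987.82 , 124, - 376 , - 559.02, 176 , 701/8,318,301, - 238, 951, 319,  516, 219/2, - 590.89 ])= [-590.89 , - 559.02, - 491, - 448,  -  376, - 238, - 94,  701/8,219/2 , 124,176, 301, 318,  319,  516,675,951,987.82]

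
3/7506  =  1/2502 = 0.00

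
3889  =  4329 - 440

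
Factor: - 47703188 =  - 2^2*13^1*863^1*1063^1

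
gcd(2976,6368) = 32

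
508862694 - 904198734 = - 395336040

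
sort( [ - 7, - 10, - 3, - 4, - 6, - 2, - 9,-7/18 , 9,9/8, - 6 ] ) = [ - 10, - 9, - 7, -6,  -  6, - 4, - 3 , - 2, - 7/18,9/8,9] 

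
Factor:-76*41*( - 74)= 230584=   2^3*19^1*37^1*41^1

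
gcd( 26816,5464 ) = 8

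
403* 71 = 28613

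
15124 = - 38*( - 398 ) 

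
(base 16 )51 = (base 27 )30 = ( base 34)2D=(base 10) 81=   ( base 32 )2h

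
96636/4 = 24159 = 24159.00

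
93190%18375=1315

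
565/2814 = 565/2814 = 0.20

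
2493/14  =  2493/14 = 178.07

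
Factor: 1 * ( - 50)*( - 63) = 3150 =2^1*3^2 * 5^2*7^1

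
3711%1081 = 468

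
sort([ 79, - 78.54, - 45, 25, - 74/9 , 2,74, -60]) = [-78.54, - 60,-45 , - 74/9, 2, 25, 74,  79 ] 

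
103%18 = 13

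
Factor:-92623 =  - 92623^1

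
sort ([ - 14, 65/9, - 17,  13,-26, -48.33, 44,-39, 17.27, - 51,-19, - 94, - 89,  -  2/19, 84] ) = [- 94, - 89, - 51, - 48.33, - 39, - 26, - 19, - 17, - 14, - 2/19,65/9, 13, 17.27,44,84 ]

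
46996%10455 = 5176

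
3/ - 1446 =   -  1/482= - 0.00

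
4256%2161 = 2095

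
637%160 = 157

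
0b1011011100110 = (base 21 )D63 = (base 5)141422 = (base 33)5cl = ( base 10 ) 5862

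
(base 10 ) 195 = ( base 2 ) 11000011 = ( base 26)7d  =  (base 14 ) DD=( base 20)9F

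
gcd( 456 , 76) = 76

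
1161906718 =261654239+900252479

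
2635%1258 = 119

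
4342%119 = 58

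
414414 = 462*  897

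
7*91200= 638400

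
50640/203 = 50640/203 =249.46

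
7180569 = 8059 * 891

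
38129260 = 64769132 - 26639872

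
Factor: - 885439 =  - 523^1 * 1693^1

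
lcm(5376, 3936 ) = 220416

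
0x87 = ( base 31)4b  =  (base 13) A5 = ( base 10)135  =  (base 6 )343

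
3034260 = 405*7492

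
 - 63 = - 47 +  - 16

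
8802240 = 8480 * 1038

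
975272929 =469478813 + 505794116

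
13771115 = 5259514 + 8511601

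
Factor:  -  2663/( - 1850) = 2^( - 1)*5^ (-2 )*37^( - 1)*2663^1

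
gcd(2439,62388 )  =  9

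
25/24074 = 25/24074 = 0.00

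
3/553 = 3/553= 0.01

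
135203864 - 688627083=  - 553423219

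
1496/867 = 88/51  =  1.73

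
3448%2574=874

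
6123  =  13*471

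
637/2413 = 637/2413 = 0.26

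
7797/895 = 7797/895 = 8.71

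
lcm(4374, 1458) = 4374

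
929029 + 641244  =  1570273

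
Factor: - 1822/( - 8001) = 2^1*3^(-2)*7^ ( - 1 )*127^(-1)*911^1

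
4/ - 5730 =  -2/2865 = -0.00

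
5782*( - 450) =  - 2601900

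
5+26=31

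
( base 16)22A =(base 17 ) 1FA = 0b1000101010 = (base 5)4204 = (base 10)554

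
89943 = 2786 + 87157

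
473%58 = 9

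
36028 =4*9007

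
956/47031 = 956/47031 = 0.02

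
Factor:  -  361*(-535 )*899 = 5^1*19^2 * 29^1 * 31^1 * 107^1 = 173628365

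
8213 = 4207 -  - 4006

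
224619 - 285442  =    -  60823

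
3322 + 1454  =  4776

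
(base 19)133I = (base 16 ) 1F51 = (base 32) 7qh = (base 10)8017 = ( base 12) 4781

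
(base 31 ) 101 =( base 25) 1DC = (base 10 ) 962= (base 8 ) 1702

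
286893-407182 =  - 120289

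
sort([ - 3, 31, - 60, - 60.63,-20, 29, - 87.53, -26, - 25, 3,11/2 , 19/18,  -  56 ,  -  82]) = [- 87.53, - 82,-60.63,  -  60, - 56, - 26, - 25,  -  20 ,- 3,19/18, 3, 11/2, 29 , 31]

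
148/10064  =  1/68 =0.01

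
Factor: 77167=77167^1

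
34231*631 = 21599761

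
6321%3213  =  3108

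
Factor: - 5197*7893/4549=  - 3^2*877^1*4549^( - 1 )*5197^1 = -41019921/4549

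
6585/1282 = 5  +  175/1282 =5.14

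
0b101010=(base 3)1120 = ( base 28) 1e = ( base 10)42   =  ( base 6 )110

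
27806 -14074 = 13732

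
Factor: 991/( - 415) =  - 5^( -1)*83^( - 1 ) * 991^1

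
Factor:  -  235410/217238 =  - 3^1*5^1*19^1*263^( - 1 )  =  - 285/263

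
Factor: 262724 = 2^2*7^1*11^1*853^1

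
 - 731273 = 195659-926932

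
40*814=32560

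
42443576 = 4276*9926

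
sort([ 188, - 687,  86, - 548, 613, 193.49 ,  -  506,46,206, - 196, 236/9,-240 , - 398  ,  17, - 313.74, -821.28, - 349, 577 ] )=[  -  821.28, - 687,  -  548, - 506, - 398, - 349 , - 313.74,  -  240,-196, 17, 236/9 , 46,86, 188, 193.49,  206, 577, 613]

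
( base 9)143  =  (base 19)66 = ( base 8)170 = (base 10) 120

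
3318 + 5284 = 8602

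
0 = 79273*0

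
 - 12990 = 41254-54244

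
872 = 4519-3647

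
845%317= 211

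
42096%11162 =8610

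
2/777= 2/777=0.00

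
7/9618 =1/1374 = 0.00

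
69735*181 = 12622035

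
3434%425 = 34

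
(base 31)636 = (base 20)ED5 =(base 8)13351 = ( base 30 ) 6ff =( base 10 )5865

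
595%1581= 595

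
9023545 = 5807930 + 3215615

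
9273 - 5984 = 3289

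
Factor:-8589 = - 3^1*7^1*409^1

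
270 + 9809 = 10079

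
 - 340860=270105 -610965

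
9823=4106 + 5717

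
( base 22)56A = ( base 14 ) d10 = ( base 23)4J9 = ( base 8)5002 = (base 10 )2562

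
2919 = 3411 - 492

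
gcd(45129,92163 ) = 3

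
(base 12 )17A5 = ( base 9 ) 3828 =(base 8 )5455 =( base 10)2861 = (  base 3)10220222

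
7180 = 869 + 6311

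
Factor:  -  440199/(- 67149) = 3^( - 2)*59^1 = 59/9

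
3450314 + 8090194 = 11540508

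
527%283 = 244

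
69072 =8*8634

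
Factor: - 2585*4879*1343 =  - 16938204745  =  - 5^1*7^1 * 11^1*17^2*41^1*47^1* 79^1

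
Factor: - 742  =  -2^1*7^1*53^1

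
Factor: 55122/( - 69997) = -2^1*3^1*9187^1*69997^( - 1 )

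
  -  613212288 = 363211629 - 976423917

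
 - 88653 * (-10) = 886530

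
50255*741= 37238955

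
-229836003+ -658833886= - 888669889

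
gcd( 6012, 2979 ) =9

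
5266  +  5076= 10342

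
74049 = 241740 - 167691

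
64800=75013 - 10213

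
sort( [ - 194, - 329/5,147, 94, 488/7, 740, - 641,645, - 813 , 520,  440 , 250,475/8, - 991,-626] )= [ - 991,- 813, - 641,-626,- 194, - 329/5, 475/8,488/7, 94,147,250,440 , 520,645, 740]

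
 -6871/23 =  -299 + 6/23 = -298.74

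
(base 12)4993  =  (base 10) 8319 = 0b10000001111111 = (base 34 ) 76N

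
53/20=2 + 13/20=2.65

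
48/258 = 8/43 = 0.19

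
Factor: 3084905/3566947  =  5^1*17^1*419^(  -  1) * 8513^(-1 )*36293^1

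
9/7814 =9/7814 = 0.00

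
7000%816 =472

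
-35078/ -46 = 762+13/23= 762.57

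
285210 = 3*95070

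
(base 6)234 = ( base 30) 34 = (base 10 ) 94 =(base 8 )136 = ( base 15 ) 64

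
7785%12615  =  7785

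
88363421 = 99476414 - 11112993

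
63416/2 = 31708 = 31708.00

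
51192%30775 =20417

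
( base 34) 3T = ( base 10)131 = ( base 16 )83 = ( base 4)2003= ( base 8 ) 203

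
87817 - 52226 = 35591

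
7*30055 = 210385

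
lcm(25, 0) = 0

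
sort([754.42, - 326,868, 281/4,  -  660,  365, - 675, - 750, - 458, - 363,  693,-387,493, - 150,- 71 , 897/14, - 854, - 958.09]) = [ - 958.09, - 854, - 750, - 675, - 660, - 458, - 387, - 363,-326, - 150, - 71, 897/14,281/4, 365,493,  693,754.42,868]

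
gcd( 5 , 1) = 1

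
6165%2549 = 1067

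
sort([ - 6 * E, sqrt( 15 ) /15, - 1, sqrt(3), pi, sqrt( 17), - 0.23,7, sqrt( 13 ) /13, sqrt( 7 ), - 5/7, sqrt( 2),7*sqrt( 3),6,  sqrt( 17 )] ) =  [  -  6*E, - 1, - 5/7 , - 0.23, sqrt(15 ) /15, sqrt(13)/13 , sqrt (2), sqrt( 3 ),sqrt( 7) , pi, sqrt(17 ), sqrt(17), 6, 7, 7*sqrt( 3)]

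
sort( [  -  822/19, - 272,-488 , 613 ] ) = [ - 488, - 272, - 822/19, 613]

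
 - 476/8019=  -  1 + 7543/8019 =- 0.06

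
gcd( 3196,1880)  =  188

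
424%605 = 424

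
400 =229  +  171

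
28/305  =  28/305 = 0.09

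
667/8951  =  667/8951 =0.07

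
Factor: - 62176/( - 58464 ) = 3^( - 2)*7^(  -  1)*67^1   =  67/63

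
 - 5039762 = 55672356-60712118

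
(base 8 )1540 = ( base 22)1h6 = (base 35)oo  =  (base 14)45A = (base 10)864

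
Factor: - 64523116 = -2^2*7^1*37^1*61^1*1021^1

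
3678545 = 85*43277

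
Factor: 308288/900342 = 154144/450171 = 2^5*3^( - 3 )*4817^1 *16673^ (  -  1)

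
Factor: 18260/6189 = 2^2*3^(-1)*5^1*11^1*83^1*2063^( - 1 ) 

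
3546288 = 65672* 54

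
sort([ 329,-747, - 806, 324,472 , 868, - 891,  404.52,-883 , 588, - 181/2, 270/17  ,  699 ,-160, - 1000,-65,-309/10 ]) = [-1000 , - 891, - 883 ,-806, - 747,-160, - 181/2 , - 65, - 309/10,270/17,324,  329, 404.52 , 472 , 588,699 , 868]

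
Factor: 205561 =19^1*31^1*349^1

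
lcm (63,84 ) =252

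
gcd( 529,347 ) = 1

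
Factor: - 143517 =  - 3^1*11^1*4349^1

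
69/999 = 23/333 = 0.07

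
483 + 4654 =5137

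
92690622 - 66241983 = 26448639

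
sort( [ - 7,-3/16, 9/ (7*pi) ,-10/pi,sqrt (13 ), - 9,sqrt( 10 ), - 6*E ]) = [ - 6*E,-9,-7,-10/pi, - 3/16, 9/ ( 7*pi ), sqrt (10),  sqrt (13)] 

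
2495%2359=136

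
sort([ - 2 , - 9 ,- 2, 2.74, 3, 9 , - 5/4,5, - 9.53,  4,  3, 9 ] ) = [ - 9.53, - 9, - 2, - 2,  -  5/4, 2.74,3, 3, 4, 5, 9,9 ]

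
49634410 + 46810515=96444925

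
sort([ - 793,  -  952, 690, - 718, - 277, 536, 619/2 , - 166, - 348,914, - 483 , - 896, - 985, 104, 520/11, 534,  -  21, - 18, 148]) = [ - 985, - 952, - 896, - 793, - 718, - 483, - 348, - 277,- 166, -21  , - 18, 520/11, 104, 148, 619/2, 534, 536,690,914 ]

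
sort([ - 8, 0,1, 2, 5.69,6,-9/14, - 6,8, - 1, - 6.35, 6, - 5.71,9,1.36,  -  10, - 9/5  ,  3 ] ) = [-10, - 8, - 6.35, -6, - 5.71, - 9/5,-1, - 9/14,0,1, 1.36,  2, 3, 5.69, 6, 6, 8, 9]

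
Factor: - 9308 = -2^2 * 13^1 * 179^1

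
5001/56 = 5001/56 = 89.30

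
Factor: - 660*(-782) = 516120 = 2^3*3^1*5^1* 11^1* 17^1*23^1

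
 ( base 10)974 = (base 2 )1111001110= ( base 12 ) 692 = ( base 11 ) 806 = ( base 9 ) 1302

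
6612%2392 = 1828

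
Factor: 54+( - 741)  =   - 3^1*229^1 =- 687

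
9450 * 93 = 878850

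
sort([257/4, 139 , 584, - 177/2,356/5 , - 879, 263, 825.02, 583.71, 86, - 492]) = [  -  879, - 492, - 177/2, 257/4, 356/5, 86,139, 263 , 583.71,584,825.02 ] 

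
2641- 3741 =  - 1100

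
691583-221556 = 470027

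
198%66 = 0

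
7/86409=7/86409 = 0.00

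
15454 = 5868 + 9586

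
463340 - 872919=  - 409579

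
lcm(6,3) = 6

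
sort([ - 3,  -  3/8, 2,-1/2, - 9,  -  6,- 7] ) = [  -  9,-7, - 6, - 3, - 1/2,  -  3/8 , 2]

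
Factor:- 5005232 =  - 2^4*83^1*3769^1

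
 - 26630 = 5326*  ( - 5)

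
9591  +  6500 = 16091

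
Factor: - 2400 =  - 2^5*3^1*5^2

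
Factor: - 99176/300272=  - 2^( - 1) * 11^1*23^1*383^( - 1 ) = -253/766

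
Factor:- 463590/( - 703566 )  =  3^( - 1)*5^1*17^1*43^ (-1) = 85/129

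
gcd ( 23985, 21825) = 45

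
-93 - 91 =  - 184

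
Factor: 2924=2^2 * 17^1*43^1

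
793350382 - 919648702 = -126298320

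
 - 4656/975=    - 5 + 73/325 = - 4.78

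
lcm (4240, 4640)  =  245920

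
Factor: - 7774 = -2^1 * 13^2*23^1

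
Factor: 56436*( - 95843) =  - 2^2*3^1 * 11^1*4703^1*8713^1 = - 5408995548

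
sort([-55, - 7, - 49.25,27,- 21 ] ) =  [ - 55,- 49.25, - 21, - 7, 27]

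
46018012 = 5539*8308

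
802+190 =992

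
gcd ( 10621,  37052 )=1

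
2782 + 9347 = 12129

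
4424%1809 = 806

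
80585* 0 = 0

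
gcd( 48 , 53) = 1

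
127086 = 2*63543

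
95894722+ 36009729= 131904451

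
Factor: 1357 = 23^1 * 59^1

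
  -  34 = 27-61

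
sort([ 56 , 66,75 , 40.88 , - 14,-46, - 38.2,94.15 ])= [ - 46 , - 38.2, - 14, 40.88,56,66, 75, 94.15] 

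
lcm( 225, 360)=1800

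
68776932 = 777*88516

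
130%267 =130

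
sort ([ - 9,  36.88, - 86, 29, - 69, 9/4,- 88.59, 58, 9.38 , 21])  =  [ -88.59, - 86, - 69, - 9, 9/4,9.38, 21 , 29, 36.88,  58]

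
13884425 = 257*54025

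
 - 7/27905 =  - 7/27905 = -0.00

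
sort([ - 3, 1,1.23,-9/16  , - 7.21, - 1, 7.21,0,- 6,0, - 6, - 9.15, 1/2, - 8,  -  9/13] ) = [ -9.15, - 8, - 7.21, - 6, - 6, - 3,-1, - 9/13, - 9/16, 0,  0,1/2,1,1.23,7.21]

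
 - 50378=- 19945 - 30433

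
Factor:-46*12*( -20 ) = 2^5*3^1*5^1*23^1 = 11040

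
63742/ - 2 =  - 31871+0/1 =-31871.00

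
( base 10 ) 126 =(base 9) 150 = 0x7E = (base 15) 86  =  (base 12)A6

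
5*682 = 3410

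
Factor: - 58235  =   - 5^1*19^1*613^1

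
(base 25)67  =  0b10011101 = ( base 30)57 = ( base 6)421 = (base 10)157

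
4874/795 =4874/795  =  6.13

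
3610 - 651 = 2959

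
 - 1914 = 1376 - 3290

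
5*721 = 3605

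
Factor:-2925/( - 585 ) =5^1 = 5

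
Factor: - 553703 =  - 553703^1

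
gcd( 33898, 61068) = 2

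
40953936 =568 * 72102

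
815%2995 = 815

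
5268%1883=1502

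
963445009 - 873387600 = 90057409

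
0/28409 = 0  =  0.00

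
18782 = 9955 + 8827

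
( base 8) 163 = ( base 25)4F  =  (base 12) 97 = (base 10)115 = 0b1110011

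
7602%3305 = 992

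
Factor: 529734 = 2^1*3^1*88289^1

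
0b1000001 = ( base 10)65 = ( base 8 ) 101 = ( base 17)3e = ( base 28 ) 29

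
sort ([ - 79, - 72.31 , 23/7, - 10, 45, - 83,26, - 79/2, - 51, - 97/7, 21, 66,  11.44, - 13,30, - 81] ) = [ - 83,-81, - 79,-72.31, - 51, - 79/2,-97/7,-13, - 10, 23/7 , 11.44,  21,26, 30 , 45, 66 ]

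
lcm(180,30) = 180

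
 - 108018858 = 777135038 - 885153896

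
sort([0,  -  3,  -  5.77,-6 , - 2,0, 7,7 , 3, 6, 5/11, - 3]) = [  -  6,  -  5.77, - 3, - 3 , -2, 0, 0, 5/11 , 3, 6 , 7 , 7 ]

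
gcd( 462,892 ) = 2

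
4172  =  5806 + -1634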